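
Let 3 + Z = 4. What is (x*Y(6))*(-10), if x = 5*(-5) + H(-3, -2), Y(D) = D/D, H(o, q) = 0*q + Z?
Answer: 240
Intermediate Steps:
Z = 1 (Z = -3 + 4 = 1)
H(o, q) = 1 (H(o, q) = 0*q + 1 = 0 + 1 = 1)
Y(D) = 1
x = -24 (x = 5*(-5) + 1 = -25 + 1 = -24)
(x*Y(6))*(-10) = -24*1*(-10) = -24*(-10) = 240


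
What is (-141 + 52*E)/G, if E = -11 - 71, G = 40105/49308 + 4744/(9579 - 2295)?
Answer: -43947152060/14612277 ≈ -3007.6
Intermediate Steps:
G = 14612277/9976652 (G = 40105*(1/49308) + 4744/7284 = 40105/49308 + 4744*(1/7284) = 40105/49308 + 1186/1821 = 14612277/9976652 ≈ 1.4646)
E = -82
(-141 + 52*E)/G = (-141 + 52*(-82))/(14612277/9976652) = (-141 - 4264)*(9976652/14612277) = -4405*9976652/14612277 = -43947152060/14612277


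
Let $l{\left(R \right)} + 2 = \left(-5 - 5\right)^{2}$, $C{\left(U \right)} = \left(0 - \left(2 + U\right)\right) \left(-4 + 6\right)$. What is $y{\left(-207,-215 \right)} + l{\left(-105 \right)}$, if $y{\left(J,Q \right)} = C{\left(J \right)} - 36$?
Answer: $472$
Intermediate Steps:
$C{\left(U \right)} = -4 - 2 U$ ($C{\left(U \right)} = \left(-2 - U\right) 2 = -4 - 2 U$)
$y{\left(J,Q \right)} = -40 - 2 J$ ($y{\left(J,Q \right)} = \left(-4 - 2 J\right) - 36 = -40 - 2 J$)
$l{\left(R \right)} = 98$ ($l{\left(R \right)} = -2 + \left(-5 - 5\right)^{2} = -2 + \left(-10\right)^{2} = -2 + 100 = 98$)
$y{\left(-207,-215 \right)} + l{\left(-105 \right)} = \left(-40 - -414\right) + 98 = \left(-40 + 414\right) + 98 = 374 + 98 = 472$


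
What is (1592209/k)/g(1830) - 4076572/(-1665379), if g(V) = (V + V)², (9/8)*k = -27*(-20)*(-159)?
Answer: 4167689668414391789/1702603871160768000 ≈ 2.4478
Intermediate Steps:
k = -76320 (k = 8*(-27*(-20)*(-159))/9 = 8*(540*(-159))/9 = (8/9)*(-85860) = -76320)
g(V) = 4*V² (g(V) = (2*V)² = 4*V²)
(1592209/k)/g(1830) - 4076572/(-1665379) = (1592209/(-76320))/((4*1830²)) - 4076572/(-1665379) = (1592209*(-1/76320))/((4*3348900)) - 4076572*(-1/1665379) = -1592209/76320/13395600 + 4076572/1665379 = -1592209/76320*1/13395600 + 4076572/1665379 = -1592209/1022352192000 + 4076572/1665379 = 4167689668414391789/1702603871160768000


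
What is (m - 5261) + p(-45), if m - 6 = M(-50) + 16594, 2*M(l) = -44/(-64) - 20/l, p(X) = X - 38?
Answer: 1801047/160 ≈ 11257.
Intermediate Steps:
p(X) = -38 + X
M(l) = 11/32 - 10/l (M(l) = (-44/(-64) - 20/l)/2 = (-44*(-1/64) - 20/l)/2 = (11/16 - 20/l)/2 = 11/32 - 10/l)
m = 2656087/160 (m = 6 + ((11/32 - 10/(-50)) + 16594) = 6 + ((11/32 - 10*(-1/50)) + 16594) = 6 + ((11/32 + ⅕) + 16594) = 6 + (87/160 + 16594) = 6 + 2655127/160 = 2656087/160 ≈ 16601.)
(m - 5261) + p(-45) = (2656087/160 - 5261) + (-38 - 45) = 1814327/160 - 83 = 1801047/160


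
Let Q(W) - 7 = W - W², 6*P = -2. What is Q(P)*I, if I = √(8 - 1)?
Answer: 59*√7/9 ≈ 17.344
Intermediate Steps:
P = -⅓ (P = (⅙)*(-2) = -⅓ ≈ -0.33333)
I = √7 ≈ 2.6458
Q(W) = 7 + W - W² (Q(W) = 7 + (W - W²) = 7 + W - W²)
Q(P)*I = (7 - ⅓ - (-⅓)²)*√7 = (7 - ⅓ - 1*⅑)*√7 = (7 - ⅓ - ⅑)*√7 = 59*√7/9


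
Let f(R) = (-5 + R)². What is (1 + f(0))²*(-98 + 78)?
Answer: -13520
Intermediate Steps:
(1 + f(0))²*(-98 + 78) = (1 + (-5 + 0)²)²*(-98 + 78) = (1 + (-5)²)²*(-20) = (1 + 25)²*(-20) = 26²*(-20) = 676*(-20) = -13520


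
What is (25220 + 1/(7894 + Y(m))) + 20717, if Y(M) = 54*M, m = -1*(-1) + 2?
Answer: 370068473/8056 ≈ 45937.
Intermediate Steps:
m = 3 (m = 1 + 2 = 3)
(25220 + 1/(7894 + Y(m))) + 20717 = (25220 + 1/(7894 + 54*3)) + 20717 = (25220 + 1/(7894 + 162)) + 20717 = (25220 + 1/8056) + 20717 = 203172321/8056 + 20717 = 370068473/8056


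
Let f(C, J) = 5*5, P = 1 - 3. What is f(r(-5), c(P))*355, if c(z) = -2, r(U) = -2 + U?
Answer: 8875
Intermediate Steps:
P = -2
f(C, J) = 25
f(r(-5), c(P))*355 = 25*355 = 8875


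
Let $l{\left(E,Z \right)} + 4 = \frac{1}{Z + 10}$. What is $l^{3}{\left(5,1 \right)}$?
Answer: $- \frac{79507}{1331} \approx -59.735$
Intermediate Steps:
$l{\left(E,Z \right)} = -4 + \frac{1}{10 + Z}$ ($l{\left(E,Z \right)} = -4 + \frac{1}{Z + 10} = -4 + \frac{1}{10 + Z}$)
$l^{3}{\left(5,1 \right)} = \left(\frac{-39 - 4}{10 + 1}\right)^{3} = \left(\frac{-39 - 4}{11}\right)^{3} = \left(\frac{1}{11} \left(-43\right)\right)^{3} = \left(- \frac{43}{11}\right)^{3} = - \frac{79507}{1331}$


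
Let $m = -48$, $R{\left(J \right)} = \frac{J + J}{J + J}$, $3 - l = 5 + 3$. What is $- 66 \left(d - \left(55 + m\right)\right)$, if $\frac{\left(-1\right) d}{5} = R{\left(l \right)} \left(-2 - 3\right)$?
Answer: $-1188$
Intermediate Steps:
$l = -5$ ($l = 3 - \left(5 + 3\right) = 3 - 8 = -5$)
$R{\left(J \right)} = 1$ ($R{\left(J \right)} = \frac{2 J}{2 J} = 2 J \frac{1}{2 J} = 1$)
$d = 25$ ($d = - 5 \cdot 1 \left(-2 - 3\right) = - 5 \cdot 1 \left(-5\right) = \left(-5\right) \left(-5\right) = 25$)
$- 66 \left(d - \left(55 + m\right)\right) = - 66 \left(25 - 7\right) = \left(-66\right) 18 = -1188$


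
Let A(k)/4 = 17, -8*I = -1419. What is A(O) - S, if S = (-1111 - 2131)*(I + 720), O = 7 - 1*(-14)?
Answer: 11637431/4 ≈ 2.9094e+6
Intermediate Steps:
I = 1419/8 (I = -⅛*(-1419) = 1419/8 ≈ 177.38)
O = 21 (O = 7 + 14 = 21)
S = -11637159/4 (S = (-1111 - 2131)*(1419/8 + 720) = -3242*7179/8 = -11637159/4 ≈ -2.9093e+6)
A(k) = 68 (A(k) = 4*17 = 68)
A(O) - S = 68 - 1*(-11637159/4) = 68 + 11637159/4 = 11637431/4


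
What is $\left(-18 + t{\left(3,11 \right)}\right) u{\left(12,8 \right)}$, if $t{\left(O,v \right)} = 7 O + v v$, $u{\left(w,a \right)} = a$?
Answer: $992$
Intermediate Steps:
$t{\left(O,v \right)} = v^{2} + 7 O$ ($t{\left(O,v \right)} = 7 O + v^{2} = v^{2} + 7 O$)
$\left(-18 + t{\left(3,11 \right)}\right) u{\left(12,8 \right)} = \left(-18 + \left(11^{2} + 7 \cdot 3\right)\right) 8 = \left(-18 + \left(121 + 21\right)\right) 8 = \left(-18 + 142\right) 8 = 124 \cdot 8 = 992$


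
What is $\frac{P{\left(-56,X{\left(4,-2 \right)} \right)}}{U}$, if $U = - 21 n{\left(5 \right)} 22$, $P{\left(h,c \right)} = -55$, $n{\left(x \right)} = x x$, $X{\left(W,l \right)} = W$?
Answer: $\frac{1}{210} \approx 0.0047619$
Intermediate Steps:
$n{\left(x \right)} = x^{2}$
$U = -11550$ ($U = - 21 \cdot 5^{2} \cdot 22 = \left(-21\right) 25 \cdot 22 = \left(-525\right) 22 = -11550$)
$\frac{P{\left(-56,X{\left(4,-2 \right)} \right)}}{U} = - \frac{55}{-11550} = \left(-55\right) \left(- \frac{1}{11550}\right) = \frac{1}{210}$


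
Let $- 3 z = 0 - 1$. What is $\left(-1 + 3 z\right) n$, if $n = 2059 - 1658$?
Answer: $0$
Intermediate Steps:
$z = \frac{1}{3}$ ($z = - \frac{0 - 1}{3} = \left(- \frac{1}{3}\right) \left(-1\right) = \frac{1}{3} \approx 0.33333$)
$n = 401$
$\left(-1 + 3 z\right) n = \left(-1 + 3 \cdot \frac{1}{3}\right) 401 = \left(-1 + 1\right) 401 = 0 \cdot 401 = 0$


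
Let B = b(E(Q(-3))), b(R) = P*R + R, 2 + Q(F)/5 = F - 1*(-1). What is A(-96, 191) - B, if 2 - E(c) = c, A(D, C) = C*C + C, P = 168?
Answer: 32954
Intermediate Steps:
A(D, C) = C + C**2 (A(D, C) = C**2 + C = C + C**2)
Q(F) = -5 + 5*F (Q(F) = -10 + 5*(F - 1*(-1)) = -10 + 5*(F + 1) = -10 + 5*(1 + F) = -10 + (5 + 5*F) = -5 + 5*F)
E(c) = 2 - c
b(R) = 169*R (b(R) = 168*R + R = 169*R)
B = 3718 (B = 169*(2 - (-5 + 5*(-3))) = 169*(2 - (-5 - 15)) = 169*(2 - 1*(-20)) = 169*(2 + 20) = 169*22 = 3718)
A(-96, 191) - B = 191*(1 + 191) - 1*3718 = 191*192 - 3718 = 36672 - 3718 = 32954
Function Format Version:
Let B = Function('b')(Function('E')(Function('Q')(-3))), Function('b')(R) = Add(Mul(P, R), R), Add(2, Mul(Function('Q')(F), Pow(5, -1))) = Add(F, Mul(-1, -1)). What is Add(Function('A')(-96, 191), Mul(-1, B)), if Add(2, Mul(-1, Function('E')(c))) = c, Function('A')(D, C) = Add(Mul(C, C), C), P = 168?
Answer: 32954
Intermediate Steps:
Function('A')(D, C) = Add(C, Pow(C, 2)) (Function('A')(D, C) = Add(Pow(C, 2), C) = Add(C, Pow(C, 2)))
Function('Q')(F) = Add(-5, Mul(5, F)) (Function('Q')(F) = Add(-10, Mul(5, Add(F, Mul(-1, -1)))) = Add(-10, Mul(5, Add(F, 1))) = Add(-10, Mul(5, Add(1, F))) = Add(-10, Add(5, Mul(5, F))) = Add(-5, Mul(5, F)))
Function('E')(c) = Add(2, Mul(-1, c))
Function('b')(R) = Mul(169, R) (Function('b')(R) = Add(Mul(168, R), R) = Mul(169, R))
B = 3718 (B = Mul(169, Add(2, Mul(-1, Add(-5, Mul(5, -3))))) = Mul(169, Add(2, Mul(-1, Add(-5, -15)))) = Mul(169, Add(2, Mul(-1, -20))) = Mul(169, Add(2, 20)) = Mul(169, 22) = 3718)
Add(Function('A')(-96, 191), Mul(-1, B)) = Add(Mul(191, Add(1, 191)), Mul(-1, 3718)) = Add(Mul(191, 192), -3718) = Add(36672, -3718) = 32954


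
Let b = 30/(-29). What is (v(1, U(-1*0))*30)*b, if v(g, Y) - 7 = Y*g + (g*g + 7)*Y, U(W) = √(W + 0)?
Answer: -6300/29 ≈ -217.24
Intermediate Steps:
U(W) = √W
v(g, Y) = 7 + Y*g + Y*(7 + g²) (v(g, Y) = 7 + (Y*g + (g*g + 7)*Y) = 7 + (Y*g + (g² + 7)*Y) = 7 + (Y*g + (7 + g²)*Y) = 7 + (Y*g + Y*(7 + g²)) = 7 + Y*g + Y*(7 + g²))
b = -30/29 (b = 30*(-1/29) = -30/29 ≈ -1.0345)
(v(1, U(-1*0))*30)*b = ((7 + 7*√(-1*0) + √(-1*0)*1 + √(-1*0)*1²)*30)*(-30/29) = ((7 + 7*√0 + √0*1 + √0*1)*30)*(-30/29) = ((7 + 7*0 + 0*1 + 0*1)*30)*(-30/29) = ((7 + 0 + 0 + 0)*30)*(-30/29) = (7*30)*(-30/29) = 210*(-30/29) = -6300/29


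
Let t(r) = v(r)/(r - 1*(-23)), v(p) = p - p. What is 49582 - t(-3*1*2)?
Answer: 49582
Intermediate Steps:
v(p) = 0
t(r) = 0 (t(r) = 0/(r - 1*(-23)) = 0/(r + 23) = 0/(23 + r) = 0)
49582 - t(-3*1*2) = 49582 - 1*0 = 49582 + 0 = 49582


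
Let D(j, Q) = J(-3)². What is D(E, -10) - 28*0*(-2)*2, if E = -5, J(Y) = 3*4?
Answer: 144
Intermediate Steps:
J(Y) = 12
D(j, Q) = 144 (D(j, Q) = 12² = 144)
D(E, -10) - 28*0*(-2)*2 = 144 - 28*0*(-2)*2 = 144 - 0*2 = 144 - 28*0 = 144 + 0 = 144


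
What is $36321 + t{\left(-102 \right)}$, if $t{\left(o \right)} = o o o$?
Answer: $-1024887$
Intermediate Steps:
$t{\left(o \right)} = o^{3}$ ($t{\left(o \right)} = o^{2} o = o^{3}$)
$36321 + t{\left(-102 \right)} = 36321 + \left(-102\right)^{3} = 36321 - 1061208 = -1024887$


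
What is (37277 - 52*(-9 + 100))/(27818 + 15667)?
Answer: 6509/8697 ≈ 0.74842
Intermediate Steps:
(37277 - 52*(-9 + 100))/(27818 + 15667) = (37277 - 52*91)/43485 = (37277 - 4732)*(1/43485) = 32545*(1/43485) = 6509/8697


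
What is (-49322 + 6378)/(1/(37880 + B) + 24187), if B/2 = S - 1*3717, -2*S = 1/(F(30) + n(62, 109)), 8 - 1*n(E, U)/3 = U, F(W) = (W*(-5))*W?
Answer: -142722567664/80384471609 ≈ -1.7755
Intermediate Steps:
F(W) = -5*W² (F(W) = (-5*W)*W = -5*W²)
n(E, U) = 24 - 3*U
S = 1/9606 (S = -1/(2*(-5*30² + (24 - 3*109))) = -1/(2*(-5*900 + (24 - 327))) = -1/(2*(-4500 - 303)) = -½/(-4803) = -½*(-1/4803) = 1/9606 ≈ 0.00010410)
B = -35705501/4803 (B = 2*(1/9606 - 1*3717) = 2*(1/9606 - 3717) = 2*(-35705501/9606) = -35705501/4803 ≈ -7434.0)
(-49322 + 6378)/(1/(37880 + B) + 24187) = (-49322 + 6378)/(1/(37880 - 35705501/4803) + 24187) = -42944/(1/(146232139/4803) + 24187) = -42944/(4803/146232139 + 24187) = -42944/3536916750796/146232139 = -42944*146232139/3536916750796 = -142722567664/80384471609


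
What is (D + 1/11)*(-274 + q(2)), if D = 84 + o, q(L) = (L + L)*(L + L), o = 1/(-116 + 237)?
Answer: -2625408/121 ≈ -21698.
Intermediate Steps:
o = 1/121 ≈ 0.0082645
q(L) = 4*L² (q(L) = (2*L)*(2*L) = 4*L²)
D = 10165/121 (D = 84 + 1/121 = 10165/121 ≈ 84.008)
(D + 1/11)*(-274 + q(2)) = (10165/121 + 1/11)*(-274 + 4*2²) = (10165/121 + 1/11)*(-274 + 4*4) = 10176*(-274 + 16)/121 = (10176/121)*(-258) = -2625408/121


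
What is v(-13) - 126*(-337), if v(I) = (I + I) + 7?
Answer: 42443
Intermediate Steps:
v(I) = 7 + 2*I (v(I) = 2*I + 7 = 7 + 2*I)
v(-13) - 126*(-337) = (7 + 2*(-13)) - 126*(-337) = (7 - 26) + 42462 = -19 + 42462 = 42443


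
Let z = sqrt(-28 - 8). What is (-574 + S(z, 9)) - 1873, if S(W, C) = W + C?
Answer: -2438 + 6*I ≈ -2438.0 + 6.0*I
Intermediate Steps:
z = 6*I (z = sqrt(-36) = 6*I ≈ 6.0*I)
S(W, C) = C + W
(-574 + S(z, 9)) - 1873 = (-574 + (9 + 6*I)) - 1873 = (-565 + 6*I) - 1873 = -2438 + 6*I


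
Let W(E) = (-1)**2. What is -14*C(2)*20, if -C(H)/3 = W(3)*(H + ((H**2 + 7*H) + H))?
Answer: 18480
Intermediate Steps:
W(E) = 1
C(H) = -27*H - 3*H**2 (C(H) = -3*(H + ((H**2 + 7*H) + H)) = -3*(H + (H**2 + 8*H)) = -3*(H**2 + 9*H) = -27*H - 3*H**2)
-14*C(2)*20 = -(-42)*2*(9 + 2)*20 = -(-42)*2*11*20 = -14*(-66)*20 = 924*20 = 18480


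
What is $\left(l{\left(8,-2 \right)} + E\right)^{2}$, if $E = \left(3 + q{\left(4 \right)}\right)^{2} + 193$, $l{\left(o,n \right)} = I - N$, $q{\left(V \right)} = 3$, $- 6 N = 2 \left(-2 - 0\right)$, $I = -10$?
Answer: $\frac{429025}{9} \approx 47669.0$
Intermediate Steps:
$N = \frac{2}{3}$ ($N = - \frac{2 \left(-2 - 0\right)}{6} = - \frac{2 \left(-2 + 0\right)}{6} = - \frac{2 \left(-2\right)}{6} = \left(- \frac{1}{6}\right) \left(-4\right) = \frac{2}{3} \approx 0.66667$)
$l{\left(o,n \right)} = - \frac{32}{3}$ ($l{\left(o,n \right)} = -10 - \frac{2}{3} = - \frac{32}{3}$)
$E = 229$ ($E = \left(3 + 3\right)^{2} + 193 = 6^{2} + 193 = 36 + 193 = 229$)
$\left(l{\left(8,-2 \right)} + E\right)^{2} = \left(- \frac{32}{3} + 229\right)^{2} = \left(\frac{655}{3}\right)^{2} = \frac{429025}{9}$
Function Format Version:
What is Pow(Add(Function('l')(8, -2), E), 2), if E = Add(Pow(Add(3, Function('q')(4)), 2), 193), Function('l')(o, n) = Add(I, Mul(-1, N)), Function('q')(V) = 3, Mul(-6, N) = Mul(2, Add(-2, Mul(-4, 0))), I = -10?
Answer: Rational(429025, 9) ≈ 47669.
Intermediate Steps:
N = Rational(2, 3) (N = Mul(Rational(-1, 6), Mul(2, Add(-2, Mul(-4, 0)))) = Mul(Rational(-1, 6), Mul(2, Add(-2, 0))) = Mul(Rational(-1, 6), Mul(2, -2)) = Mul(Rational(-1, 6), -4) = Rational(2, 3) ≈ 0.66667)
Function('l')(o, n) = Rational(-32, 3) (Function('l')(o, n) = Add(-10, Mul(-1, Rational(2, 3))) = Add(-10, Rational(-2, 3)) = Rational(-32, 3))
E = 229 (E = Add(Pow(Add(3, 3), 2), 193) = Add(Pow(6, 2), 193) = Add(36, 193) = 229)
Pow(Add(Function('l')(8, -2), E), 2) = Pow(Add(Rational(-32, 3), 229), 2) = Pow(Rational(655, 3), 2) = Rational(429025, 9)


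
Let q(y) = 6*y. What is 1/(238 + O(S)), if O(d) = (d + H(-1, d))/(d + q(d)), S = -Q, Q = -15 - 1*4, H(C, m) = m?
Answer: 7/1668 ≈ 0.0041966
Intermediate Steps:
Q = -19 (Q = -15 - 4 = -19)
S = 19 (S = -1*(-19) = 19)
O(d) = 2/7 (O(d) = (d + d)/(d + 6*d) = (2*d)/((7*d)) = (2*d)*(1/(7*d)) = 2/7)
1/(238 + O(S)) = 1/(238 + 2/7) = 1/(1668/7) = 7/1668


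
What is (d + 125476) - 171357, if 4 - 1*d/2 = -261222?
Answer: 476571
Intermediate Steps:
d = 522452 (d = 8 - 2*(-261222) = 8 + 522444 = 522452)
(d + 125476) - 171357 = (522452 + 125476) - 171357 = 647928 - 171357 = 476571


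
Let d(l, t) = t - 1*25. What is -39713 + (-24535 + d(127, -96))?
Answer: -64369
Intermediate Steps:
d(l, t) = -25 + t (d(l, t) = t - 25 = -25 + t)
-39713 + (-24535 + d(127, -96)) = -39713 + (-24535 + (-25 - 96)) = -39713 + (-24535 - 121) = -39713 - 24656 = -64369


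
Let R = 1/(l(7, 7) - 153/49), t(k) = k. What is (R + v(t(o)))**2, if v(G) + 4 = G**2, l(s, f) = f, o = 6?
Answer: 37564641/36100 ≈ 1040.6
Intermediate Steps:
R = 49/190 (R = 1/(7 - 153/49) = 1/(190/49) = 49/190 ≈ 0.25789)
v(G) = -4 + G**2
(R + v(t(o)))**2 = (49/190 + (-4 + 6**2))**2 = (49/190 + (-4 + 36))**2 = (49/190 + 32)**2 = (6129/190)**2 = 37564641/36100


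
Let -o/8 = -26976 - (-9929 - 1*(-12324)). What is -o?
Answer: -234968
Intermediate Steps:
o = 234968 (o = -8*(-26976 - (-9929 - 1*(-12324))) = -8*(-26976 - (-9929 + 12324)) = -8*(-26976 - 1*2395) = -8*(-26976 - 2395) = -8*(-29371) = 234968)
-o = -1*234968 = -234968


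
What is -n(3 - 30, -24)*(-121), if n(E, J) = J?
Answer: -2904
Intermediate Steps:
-n(3 - 30, -24)*(-121) = -1*(-24)*(-121) = 24*(-121) = -2904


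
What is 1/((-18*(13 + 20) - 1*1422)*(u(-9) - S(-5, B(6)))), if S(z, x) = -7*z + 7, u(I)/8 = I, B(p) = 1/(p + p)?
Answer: 1/229824 ≈ 4.3512e-6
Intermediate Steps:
B(p) = 1/(2*p)
u(I) = 8*I
S(z, x) = 7 - 7*z
1/((-18*(13 + 20) - 1*1422)*(u(-9) - S(-5, B(6)))) = 1/((-18*(13 + 20) - 1*1422)*(8*(-9) - (7 - 7*(-5)))) = 1/((-18*33 - 1422)*(-72 - (7 + 35))) = 1/((-594 - 1422)*(-72 - 1*42)) = 1/(-2016*(-72 - 42)) = 1/(-2016*(-114)) = 1/229824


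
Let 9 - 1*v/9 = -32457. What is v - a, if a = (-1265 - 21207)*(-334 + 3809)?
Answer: 78382394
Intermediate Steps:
v = 292194 (v = 81 - 9*(-32457) = 81 + 292113 = 292194)
a = -78090200 (a = -22472*3475 = -78090200)
v - a = 292194 - 1*(-78090200) = 292194 + 78090200 = 78382394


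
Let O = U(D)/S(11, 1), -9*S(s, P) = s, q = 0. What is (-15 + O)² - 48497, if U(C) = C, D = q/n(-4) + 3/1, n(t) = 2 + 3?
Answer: -5831273/121 ≈ -48192.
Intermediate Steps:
n(t) = 5
S(s, P) = -s/9
D = 3 (D = 0/5 + 3/1 = 0*(⅕) + 3*1 = 0 + 3 = 3)
O = -27/11 (O = 3/((-⅑*11)) = 3/(-11/9) = 3*(-9/11) = -27/11 ≈ -2.4545)
(-15 + O)² - 48497 = (-15 - 27/11)² - 48497 = (-192/11)² - 48497 = 36864/121 - 48497 = -5831273/121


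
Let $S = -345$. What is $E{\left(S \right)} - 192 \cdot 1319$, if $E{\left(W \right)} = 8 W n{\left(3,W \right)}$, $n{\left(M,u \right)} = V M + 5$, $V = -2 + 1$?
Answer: $-258768$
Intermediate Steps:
$V = -1$
$n{\left(M,u \right)} = 5 - M$ ($n{\left(M,u \right)} = - M + 5 = 5 - M$)
$E{\left(W \right)} = 16 W$ ($E{\left(W \right)} = 8 W \left(5 - 3\right) = 8 W 2 = 16 W$)
$E{\left(S \right)} - 192 \cdot 1319 = 16 \left(-345\right) - 192 \cdot 1319 = -5520 - 253248 = -258768$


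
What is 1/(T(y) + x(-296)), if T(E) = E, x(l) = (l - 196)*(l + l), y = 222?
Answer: 1/291486 ≈ 3.4307e-6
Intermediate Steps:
x(l) = 2*l*(-196 + l) (x(l) = (-196 + l)*(2*l) = 2*l*(-196 + l))
1/(T(y) + x(-296)) = 1/(222 + 2*(-296)*(-196 - 296)) = 1/(222 + 2*(-296)*(-492)) = 1/(222 + 291264) = 1/291486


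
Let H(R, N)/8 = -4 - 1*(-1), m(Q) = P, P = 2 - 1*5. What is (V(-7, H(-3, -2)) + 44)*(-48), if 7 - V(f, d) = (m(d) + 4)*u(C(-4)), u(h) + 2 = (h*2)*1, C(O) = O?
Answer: -2928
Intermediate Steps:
P = -3 (P = 2 - 5 = -3)
m(Q) = -3
H(R, N) = -24 (H(R, N) = 8*(-4 - 1*(-1)) = 8*(-4 + 1) = 8*(-3) = -24)
u(h) = -2 + 2*h (u(h) = -2 + (h*2)*1 = -2 + (2*h)*1 = -2 + 2*h)
V(f, d) = 17 (V(f, d) = 7 - (-3 + 4)*(-2 + 2*(-4)) = 7 - (-2 - 8) = 7 - (-10) = 7 - 1*(-10) = 7 + 10 = 17)
(V(-7, H(-3, -2)) + 44)*(-48) = (17 + 44)*(-48) = 61*(-48) = -2928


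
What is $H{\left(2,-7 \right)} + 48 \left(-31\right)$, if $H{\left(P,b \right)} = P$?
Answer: $-1486$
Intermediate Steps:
$H{\left(2,-7 \right)} + 48 \left(-31\right) = 2 + 48 \left(-31\right) = 2 - 1488 = -1486$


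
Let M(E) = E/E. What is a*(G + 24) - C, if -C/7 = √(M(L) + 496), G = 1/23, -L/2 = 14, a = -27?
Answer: -14931/23 + 7*√497 ≈ -493.12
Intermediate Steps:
L = -28 (L = -2*14 = -28)
M(E) = 1
G = 1/23 ≈ 0.043478
C = -7*√497 (C = -7*√(1 + 496) = -7*√497 ≈ -156.05)
a*(G + 24) - C = -27*(1/23 + 24) - (-7)*√497 = -27*553/23 + 7*√497 = -14931/23 + 7*√497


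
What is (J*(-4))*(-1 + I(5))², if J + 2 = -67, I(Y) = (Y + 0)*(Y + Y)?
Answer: 662676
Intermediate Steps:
I(Y) = 2*Y² (I(Y) = Y*(2*Y) = 2*Y²)
J = -69 (J = -2 - 67 = -69)
(J*(-4))*(-1 + I(5))² = (-69*(-4))*(-1 + 2*5²)² = 276*(-1 + 2*25)² = 276*(-1 + 50)² = 276*49² = 276*2401 = 662676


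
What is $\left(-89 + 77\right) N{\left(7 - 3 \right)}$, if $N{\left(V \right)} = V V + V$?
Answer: $-240$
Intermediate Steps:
$N{\left(V \right)} = V + V^{2}$ ($N{\left(V \right)} = V^{2} + V = V + V^{2}$)
$\left(-89 + 77\right) N{\left(7 - 3 \right)} = \left(-89 + 77\right) \left(7 - 3\right) \left(1 + \left(7 - 3\right)\right) = - 12 \cdot 4 \left(1 + 4\right) = - 12 \cdot 4 \cdot 5 = \left(-12\right) 20 = -240$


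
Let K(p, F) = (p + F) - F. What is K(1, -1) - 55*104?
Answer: -5719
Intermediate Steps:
K(p, F) = p (K(p, F) = (F + p) - F = p)
K(1, -1) - 55*104 = 1 - 55*104 = 1 - 5720 = -5719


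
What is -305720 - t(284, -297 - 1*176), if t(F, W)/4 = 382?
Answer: -307248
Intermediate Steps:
t(F, W) = 1528 (t(F, W) = 4*382 = 1528)
-305720 - t(284, -297 - 1*176) = -305720 - 1*1528 = -305720 - 1528 = -307248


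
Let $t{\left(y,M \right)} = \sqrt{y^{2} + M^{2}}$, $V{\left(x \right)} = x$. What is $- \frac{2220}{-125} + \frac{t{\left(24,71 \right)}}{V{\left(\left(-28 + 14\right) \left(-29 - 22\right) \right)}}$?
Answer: $\frac{444}{25} + \frac{\sqrt{5617}}{714} \approx 17.865$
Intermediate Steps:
$t{\left(y,M \right)} = \sqrt{M^{2} + y^{2}}$
$- \frac{2220}{-125} + \frac{t{\left(24,71 \right)}}{V{\left(\left(-28 + 14\right) \left(-29 - 22\right) \right)}} = - \frac{2220}{-125} + \frac{\sqrt{71^{2} + 24^{2}}}{\left(-28 + 14\right) \left(-29 - 22\right)} = \left(-2220\right) \left(- \frac{1}{125}\right) + \frac{\sqrt{5041 + 576}}{\left(-14\right) \left(-51\right)} = \frac{444}{25} + \frac{\sqrt{5617}}{714}$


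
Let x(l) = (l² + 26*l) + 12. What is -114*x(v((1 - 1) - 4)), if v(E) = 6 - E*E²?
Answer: -767448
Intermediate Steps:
v(E) = 6 - E³
x(l) = 12 + l² + 26*l
-114*x(v((1 - 1) - 4)) = -114*(12 + (6 - ((1 - 1) - 4)³)² + 26*(6 - ((1 - 1) - 4)³)) = -114*(12 + (6 - (0 - 4)³)² + 26*(6 - (0 - 4)³)) = -114*(12 + (6 - 1*(-4)³)² + 26*(6 - 1*(-4)³)) = -114*(12 + (6 - 1*(-64))² + 26*(6 - 1*(-64))) = -114*(12 + (6 + 64)² + 26*(6 + 64)) = -114*(12 + 70² + 26*70) = -114*(12 + 4900 + 1820) = -114*6732 = -767448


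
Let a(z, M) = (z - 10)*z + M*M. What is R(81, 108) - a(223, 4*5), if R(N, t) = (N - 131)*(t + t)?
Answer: -58699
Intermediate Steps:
a(z, M) = M**2 + z*(-10 + z) (a(z, M) = (-10 + z)*z + M**2 = z*(-10 + z) + M**2 = M**2 + z*(-10 + z))
R(N, t) = 2*t*(-131 + N) (R(N, t) = (-131 + N)*(2*t) = 2*t*(-131 + N))
R(81, 108) - a(223, 4*5) = 2*108*(-131 + 81) - ((4*5)**2 + 223**2 - 10*223) = 2*108*(-50) - (20**2 + 49729 - 2230) = -10800 - (400 + 49729 - 2230) = -10800 - 1*47899 = -10800 - 47899 = -58699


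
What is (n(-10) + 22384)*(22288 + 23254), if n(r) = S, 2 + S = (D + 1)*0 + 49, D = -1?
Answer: 1021552602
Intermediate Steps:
S = 47 (S = -2 + ((-1 + 1)*0 + 49) = -2 + (0*0 + 49) = -2 + (0 + 49) = -2 + 49 = 47)
n(r) = 47
(n(-10) + 22384)*(22288 + 23254) = (47 + 22384)*(22288 + 23254) = 22431*45542 = 1021552602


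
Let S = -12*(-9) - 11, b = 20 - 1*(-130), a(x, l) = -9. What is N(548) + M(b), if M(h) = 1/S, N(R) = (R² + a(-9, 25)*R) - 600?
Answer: 28592885/97 ≈ 2.9477e+5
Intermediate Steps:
b = 150 (b = 20 + 130 = 150)
N(R) = -600 + R² - 9*R (N(R) = (R² - 9*R) - 600 = -600 + R² - 9*R)
S = 97 (S = 108 - 11 = 97)
M(h) = 1/97
N(548) + M(b) = (-600 + 548² - 9*548) + 1/97 = (-600 + 300304 - 4932) + 1/97 = 294772 + 1/97 = 28592885/97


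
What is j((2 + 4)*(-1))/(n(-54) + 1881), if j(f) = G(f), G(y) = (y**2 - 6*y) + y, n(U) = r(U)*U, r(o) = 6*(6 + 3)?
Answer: -22/345 ≈ -0.063768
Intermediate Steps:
r(o) = 54 (r(o) = 6*9 = 54)
n(U) = 54*U
G(y) = y**2 - 5*y
j(f) = f*(-5 + f)
j((2 + 4)*(-1))/(n(-54) + 1881) = (((2 + 4)*(-1))*(-5 + (2 + 4)*(-1)))/(54*(-54) + 1881) = ((6*(-1))*(-5 + 6*(-1)))/(-2916 + 1881) = -6*(-5 - 6)/(-1035) = -6*(-11)*(-1/1035) = 66*(-1/1035) = -22/345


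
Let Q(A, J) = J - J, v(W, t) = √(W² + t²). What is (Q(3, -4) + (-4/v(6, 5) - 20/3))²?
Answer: 24544/549 + 160*√61/183 ≈ 51.535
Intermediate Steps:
Q(A, J) = 0
(Q(3, -4) + (-4/v(6, 5) - 20/3))² = (0 + (-4/√(6² + 5²) - 20/3))² = (0 + (-4/√(36 + 25) - 20*⅓))² = (0 + (-4*√61/61 - 20/3))² = (0 + (-20/3 - 4*√61/61))² = (-20/3 - 4*√61/61)²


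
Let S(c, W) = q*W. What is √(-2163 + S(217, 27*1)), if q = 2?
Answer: I*√2109 ≈ 45.924*I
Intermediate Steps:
S(c, W) = 2*W
√(-2163 + S(217, 27*1)) = √(-2163 + 2*(27*1)) = √(-2163 + 2*27) = √(-2163 + 54) = √(-2109) = I*√2109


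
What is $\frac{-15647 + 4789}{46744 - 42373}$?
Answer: $- \frac{10858}{4371} \approx -2.4841$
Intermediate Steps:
$\frac{-15647 + 4789}{46744 - 42373} = - \frac{10858}{4371}$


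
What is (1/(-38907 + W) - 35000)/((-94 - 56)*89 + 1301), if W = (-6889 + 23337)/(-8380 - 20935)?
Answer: 39920130384315/13742790018497 ≈ 2.9048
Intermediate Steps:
W = -16448/29315 (W = 16448/(-29315) = 16448*(-1/29315) = -16448/29315 ≈ -0.56108)
(1/(-38907 + W) - 35000)/((-94 - 56)*89 + 1301) = (1/(-38907 - 16448/29315) - 35000)/((-94 - 56)*89 + 1301) = (1/(-1140575153/29315) - 35000)/(-150*89 + 1301) = (-29315/1140575153 - 35000)/(-13350 + 1301) = -39920130384315/1140575153/(-12049) = -39920130384315/1140575153*(-1/12049) = 39920130384315/13742790018497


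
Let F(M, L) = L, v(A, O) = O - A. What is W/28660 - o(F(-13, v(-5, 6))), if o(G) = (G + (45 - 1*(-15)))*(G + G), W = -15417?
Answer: -44782337/28660 ≈ -1562.5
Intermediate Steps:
o(G) = 2*G*(60 + G) (o(G) = (G + (45 + 15))*(2*G) = (G + 60)*(2*G) = (60 + G)*(2*G) = 2*G*(60 + G))
W/28660 - o(F(-13, v(-5, 6))) = -15417/28660 - 2*(6 - 1*(-5))*(60 + (6 - 1*(-5))) = -15417*1/28660 - 2*(6 + 5)*(60 + (6 + 5)) = -15417/28660 - 2*11*(60 + 11) = -15417/28660 - 2*11*71 = -15417/28660 - 1*1562 = -15417/28660 - 1562 = -44782337/28660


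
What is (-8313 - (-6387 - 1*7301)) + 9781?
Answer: 15156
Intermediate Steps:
(-8313 - (-6387 - 1*7301)) + 9781 = (-8313 - (-6387 - 7301)) + 9781 = (-8313 - 1*(-13688)) + 9781 = (-8313 + 13688) + 9781 = 5375 + 9781 = 15156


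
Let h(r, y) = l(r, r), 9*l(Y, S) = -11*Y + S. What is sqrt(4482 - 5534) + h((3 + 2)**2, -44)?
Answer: -250/9 + 2*I*sqrt(263) ≈ -27.778 + 32.435*I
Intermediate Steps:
l(Y, S) = -11*Y/9 + S/9 (l(Y, S) = (-11*Y + S)/9 = (S - 11*Y)/9 = -11*Y/9 + S/9)
h(r, y) = -10*r/9 (h(r, y) = -11*r/9 + r/9 = -10*r/9)
sqrt(4482 - 5534) + h((3 + 2)**2, -44) = sqrt(4482 - 5534) - 10*(3 + 2)**2/9 = sqrt(-1052) - 10/9*5**2 = 2*I*sqrt(263) - 10/9*25 = 2*I*sqrt(263) - 250/9 = -250/9 + 2*I*sqrt(263)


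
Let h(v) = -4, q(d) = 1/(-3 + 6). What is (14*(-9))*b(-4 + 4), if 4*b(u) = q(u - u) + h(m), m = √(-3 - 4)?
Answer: 231/2 ≈ 115.50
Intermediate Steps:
m = I*√7 (m = √(-7) = I*√7 ≈ 2.6458*I)
q(d) = ⅓ (q(d) = 1/3 = ⅓)
b(u) = -11/12 (b(u) = (⅓ - 4)/4 = (¼)*(-11/3) = -11/12)
(14*(-9))*b(-4 + 4) = (14*(-9))*(-11/12) = -126*(-11/12) = 231/2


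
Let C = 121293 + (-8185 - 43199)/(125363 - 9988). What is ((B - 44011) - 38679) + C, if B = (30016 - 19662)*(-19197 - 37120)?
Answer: -67271426132009/115375 ≈ -5.8307e+8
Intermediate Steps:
B = -583106218 (B = 10354*(-56317) = -583106218)
C = 13994128491/115375 (C = 121293 - 51384/115375 = 13994128491/115375 ≈ 1.2129e+5)
((B - 44011) - 38679) + C = ((-583106218 - 44011) - 38679) + 13994128491/115375 = (-583150229 - 38679) + 13994128491/115375 = -583188908 + 13994128491/115375 = -67271426132009/115375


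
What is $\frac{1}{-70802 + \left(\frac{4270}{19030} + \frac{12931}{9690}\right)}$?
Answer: $- \frac{18440070}{1305565090817} \approx -1.4124 \cdot 10^{-5}$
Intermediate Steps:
$\frac{1}{-70802 + \left(\frac{4270}{19030} + \frac{12931}{9690}\right)} = \frac{1}{-70802 + \left(4270 \cdot \frac{1}{19030} + 12931 \cdot \frac{1}{9690}\right)} = \frac{1}{-70802 + \left(\frac{427}{1903} + \frac{12931}{9690}\right)} = \frac{1}{-70802 + \frac{28745323}{18440070}} = \frac{1}{- \frac{1305565090817}{18440070}} = - \frac{18440070}{1305565090817}$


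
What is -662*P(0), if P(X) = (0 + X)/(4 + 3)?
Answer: 0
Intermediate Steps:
P(X) = X/7
-662*P(0) = -662*0/7 = -662*0 = 0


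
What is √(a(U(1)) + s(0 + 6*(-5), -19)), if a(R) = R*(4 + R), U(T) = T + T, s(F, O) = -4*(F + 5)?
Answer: 4*√7 ≈ 10.583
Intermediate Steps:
s(F, O) = -20 - 4*F (s(F, O) = -4*(5 + F) = -20 - 4*F)
U(T) = 2*T
√(a(U(1)) + s(0 + 6*(-5), -19)) = √((2*1)*(4 + 2*1) + (-20 - 4*(0 + 6*(-5)))) = √(2*(4 + 2) + (-20 - 4*(0 - 30))) = √(2*6 + (-20 - 4*(-30))) = √(12 + (-20 + 120)) = √(12 + 100) = √112 = 4*√7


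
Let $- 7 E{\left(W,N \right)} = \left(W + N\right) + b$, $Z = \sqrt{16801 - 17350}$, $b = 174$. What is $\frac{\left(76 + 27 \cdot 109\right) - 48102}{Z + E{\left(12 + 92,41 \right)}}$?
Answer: $\frac{100670339}{128662} + \frac{6627201 i \sqrt{61}}{128662} \approx 782.44 + 402.29 i$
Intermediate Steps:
$Z = 3 i \sqrt{61}$ ($Z = \sqrt{-549} = 3 i \sqrt{61} \approx 23.431 i$)
$E{\left(W,N \right)} = - \frac{174}{7} - \frac{N}{7} - \frac{W}{7}$ ($E{\left(W,N \right)} = - \frac{\left(W + N\right) + 174}{7} = - \frac{\left(N + W\right) + 174}{7} = - \frac{174 + N + W}{7} = - \frac{174}{7} - \frac{N}{7} - \frac{W}{7}$)
$\frac{\left(76 + 27 \cdot 109\right) - 48102}{Z + E{\left(12 + 92,41 \right)}} = \frac{\left(76 + 27 \cdot 109\right) - 48102}{3 i \sqrt{61} - \left(\frac{215}{7} + \frac{12 + 92}{7}\right)} = \frac{\left(76 + 2943\right) - 48102}{3 i \sqrt{61} - \frac{319}{7}} = \frac{3019 - 48102}{3 i \sqrt{61} - \frac{319}{7}} = - \frac{45083}{3 i \sqrt{61} - \frac{319}{7}} = - \frac{45083}{- \frac{319}{7} + 3 i \sqrt{61}}$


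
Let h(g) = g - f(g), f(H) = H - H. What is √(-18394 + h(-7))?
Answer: I*√18401 ≈ 135.65*I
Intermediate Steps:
f(H) = 0
h(g) = g (h(g) = g - 1*0 = g + 0 = g)
√(-18394 + h(-7)) = √(-18394 - 7) = √(-18401) = I*√18401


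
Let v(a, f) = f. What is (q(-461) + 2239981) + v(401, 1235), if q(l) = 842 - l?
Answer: 2242519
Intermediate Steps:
(q(-461) + 2239981) + v(401, 1235) = ((842 - 1*(-461)) + 2239981) + 1235 = ((842 + 461) + 2239981) + 1235 = (1303 + 2239981) + 1235 = 2241284 + 1235 = 2242519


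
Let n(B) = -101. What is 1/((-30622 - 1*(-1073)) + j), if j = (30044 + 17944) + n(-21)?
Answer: 1/18338 ≈ 5.4532e-5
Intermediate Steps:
j = 47887 (j = (30044 + 17944) - 101 = 47988 - 101 = 47887)
1/((-30622 - 1*(-1073)) + j) = 1/((-30622 - 1*(-1073)) + 47887) = 1/((-30622 + 1073) + 47887) = 1/(-29549 + 47887) = 1/18338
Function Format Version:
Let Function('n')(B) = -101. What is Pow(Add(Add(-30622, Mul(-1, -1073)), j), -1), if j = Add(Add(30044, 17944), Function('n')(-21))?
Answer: Rational(1, 18338) ≈ 5.4532e-5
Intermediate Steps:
j = 47887 (j = Add(Add(30044, 17944), -101) = Add(47988, -101) = 47887)
Pow(Add(Add(-30622, Mul(-1, -1073)), j), -1) = Pow(Add(Add(-30622, Mul(-1, -1073)), 47887), -1) = Pow(Add(Add(-30622, 1073), 47887), -1) = Pow(Add(-29549, 47887), -1) = Pow(18338, -1) = Rational(1, 18338)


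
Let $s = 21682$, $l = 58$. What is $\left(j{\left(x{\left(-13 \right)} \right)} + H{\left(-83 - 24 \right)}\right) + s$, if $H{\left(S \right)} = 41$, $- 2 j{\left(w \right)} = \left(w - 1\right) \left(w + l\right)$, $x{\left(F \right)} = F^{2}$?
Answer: $2655$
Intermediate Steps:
$j{\left(w \right)} = - \frac{\left(-1 + w\right) \left(58 + w\right)}{2}$ ($j{\left(w \right)} = - \frac{\left(w - 1\right) \left(w + 58\right)}{2} = - \frac{\left(-1 + w\right) \left(58 + w\right)}{2}$)
$\left(j{\left(x{\left(-13 \right)} \right)} + H{\left(-83 - 24 \right)}\right) + s = \left(\left(29 - \frac{57 \left(-13\right)^{2}}{2} - \frac{\left(\left(-13\right)^{2}\right)^{2}}{2}\right) + 41\right) + 21682 = \left(\left(29 - \frac{9633}{2} - \frac{169^{2}}{2}\right) + 41\right) + 21682 = \left(\left(29 - \frac{9633}{2} - \frac{28561}{2}\right) + 41\right) + 21682 = \left(-19068 + 41\right) + 21682 = -19027 + 21682 = 2655$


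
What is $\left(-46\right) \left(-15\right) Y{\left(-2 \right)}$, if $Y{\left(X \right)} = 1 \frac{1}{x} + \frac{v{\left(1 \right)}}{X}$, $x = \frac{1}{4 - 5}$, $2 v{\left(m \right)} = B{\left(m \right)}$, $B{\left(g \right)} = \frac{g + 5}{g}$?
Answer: $-1725$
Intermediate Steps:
$B{\left(g \right)} = \frac{5 + g}{g}$
$v{\left(m \right)} = \frac{5 + m}{2 m}$ ($v{\left(m \right)} = \frac{\frac{1}{m} \left(5 + m\right)}{2} = \frac{5 + m}{2 m}$)
$x = -1$ ($x = \frac{1}{-1} = -1$)
$Y{\left(X \right)} = -1 + \frac{3}{X}$ ($Y{\left(X \right)} = 1 \frac{1}{-1} + \frac{\frac{1}{2} \cdot 1^{-1} \left(5 + 1\right)}{X} = 1 \left(-1\right) + \frac{\frac{1}{2} \cdot 1 \cdot 6}{X} = -1 + \frac{3}{X}$)
$\left(-46\right) \left(-15\right) Y{\left(-2 \right)} = \left(-46\right) \left(-15\right) \frac{3 - -2}{-2} = 690 \left(- \frac{3 + 2}{2}\right) = 690 \left(\left(- \frac{1}{2}\right) 5\right) = 690 \left(- \frac{5}{2}\right) = -1725$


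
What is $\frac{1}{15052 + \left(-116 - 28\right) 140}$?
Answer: $- \frac{1}{5108} \approx -0.00019577$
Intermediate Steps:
$\frac{1}{15052 + \left(-116 - 28\right) 140} = \frac{1}{15052 - 20160} = \frac{1}{-5108} = - \frac{1}{5108}$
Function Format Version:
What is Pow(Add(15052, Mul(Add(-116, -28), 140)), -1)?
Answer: Rational(-1, 5108) ≈ -0.00019577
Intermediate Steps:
Pow(Add(15052, Mul(Add(-116, -28), 140)), -1) = Pow(Add(15052, Mul(-144, 140)), -1) = Pow(Add(15052, -20160), -1) = Pow(-5108, -1) = Rational(-1, 5108)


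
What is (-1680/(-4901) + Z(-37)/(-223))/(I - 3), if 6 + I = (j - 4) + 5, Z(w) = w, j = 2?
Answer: -555977/6557538 ≈ -0.084784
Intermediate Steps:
I = -3 (I = -6 + ((2 - 4) + 5) = -6 + (-2 + 5) = -6 + 3 = -3)
(-1680/(-4901) + Z(-37)/(-223))/(I - 3) = (-1680/(-4901) - 37/(-223))/(-3 - 3) = (-1680*(-1/4901) - 37*(-1/223))/(-6) = (1680/4901 + 37/223)*(-⅙) = (555977/1092923)*(-⅙) = -555977/6557538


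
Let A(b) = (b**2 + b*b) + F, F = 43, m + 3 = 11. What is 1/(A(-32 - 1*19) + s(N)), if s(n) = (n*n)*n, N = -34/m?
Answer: 64/330767 ≈ 0.00019349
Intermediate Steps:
m = 8 (m = -3 + 11 = 8)
A(b) = 43 + 2*b**2 (A(b) = (b**2 + b*b) + 43 = (b**2 + b**2) + 43 = 2*b**2 + 43 = 43 + 2*b**2)
N = -17/4 (N = -34/8 = -34*1/8 = -17/4 ≈ -4.2500)
s(n) = n**3 (s(n) = n**2*n = n**3)
1/(A(-32 - 1*19) + s(N)) = 1/((43 + 2*(-32 - 1*19)**2) + (-17/4)**3) = 1/((43 + 2*(-32 - 19)**2) - 4913/64) = 1/((43 + 2*(-51)**2) - 4913/64) = 1/((43 + 2*2601) - 4913/64) = 1/((43 + 5202) - 4913/64) = 1/(5245 - 4913/64) = 1/(330767/64) = 64/330767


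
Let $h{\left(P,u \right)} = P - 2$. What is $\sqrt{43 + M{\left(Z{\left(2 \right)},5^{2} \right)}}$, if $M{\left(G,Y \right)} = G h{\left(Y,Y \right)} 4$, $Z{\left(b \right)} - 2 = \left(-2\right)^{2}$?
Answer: $\sqrt{595} \approx 24.393$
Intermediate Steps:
$Z{\left(b \right)} = 6$ ($Z{\left(b \right)} = 2 + \left(-2\right)^{2} = 2 + 4 = 6$)
$h{\left(P,u \right)} = -2 + P$ ($h{\left(P,u \right)} = P - 2 = -2 + P$)
$M{\left(G,Y \right)} = 4 G \left(-2 + Y\right)$ ($M{\left(G,Y \right)} = G \left(-2 + Y\right) 4 = 4 G \left(-2 + Y\right)$)
$\sqrt{43 + M{\left(Z{\left(2 \right)},5^{2} \right)}} = \sqrt{43 + 4 \cdot 6 \left(-2 + 5^{2}\right)} = \sqrt{43 + 4 \cdot 6 \left(-2 + 25\right)} = \sqrt{43 + 4 \cdot 6 \cdot 23} = \sqrt{43 + 552} = \sqrt{595}$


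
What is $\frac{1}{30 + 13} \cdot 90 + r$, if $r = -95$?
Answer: $- \frac{3995}{43} \approx -92.907$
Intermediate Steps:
$\frac{1}{30 + 13} \cdot 90 + r = \frac{1}{30 + 13} \cdot 90 - 95 = \frac{1}{43} \cdot 90 - 95 = \frac{90}{43} - 95 = - \frac{3995}{43}$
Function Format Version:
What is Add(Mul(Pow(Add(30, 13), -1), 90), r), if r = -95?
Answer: Rational(-3995, 43) ≈ -92.907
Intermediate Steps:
Add(Mul(Pow(Add(30, 13), -1), 90), r) = Add(Mul(Pow(Add(30, 13), -1), 90), -95) = Add(Mul(Pow(43, -1), 90), -95) = Add(Mul(Rational(1, 43), 90), -95) = Add(Rational(90, 43), -95) = Rational(-3995, 43)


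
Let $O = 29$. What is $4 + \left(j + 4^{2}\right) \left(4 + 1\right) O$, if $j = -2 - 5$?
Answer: $1309$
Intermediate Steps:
$j = -7$ ($j = -2 - 5 = -7$)
$4 + \left(j + 4^{2}\right) \left(4 + 1\right) O = 4 + \left(-7 + 4^{2}\right) \left(4 + 1\right) 29 = 4 + \left(-7 + 16\right) 5 \cdot 29 = 4 + 9 \cdot 5 \cdot 29 = 4 + 45 \cdot 29 = 4 + 1305 = 1309$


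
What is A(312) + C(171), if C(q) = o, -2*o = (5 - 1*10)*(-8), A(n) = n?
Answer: 292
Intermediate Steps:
o = -20 (o = -(5 - 1*10)*(-8)/2 = -(5 - 10)*(-8)/2 = -(-5)*(-8)/2 = -1/2*40 = -20)
C(q) = -20
A(312) + C(171) = 312 - 20 = 292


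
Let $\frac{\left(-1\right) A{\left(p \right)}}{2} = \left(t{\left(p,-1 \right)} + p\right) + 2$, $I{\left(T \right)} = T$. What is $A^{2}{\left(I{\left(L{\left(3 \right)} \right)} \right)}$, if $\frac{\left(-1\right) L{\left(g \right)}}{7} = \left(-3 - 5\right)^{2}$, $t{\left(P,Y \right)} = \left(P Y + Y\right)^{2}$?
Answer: $158982423076$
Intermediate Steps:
$t{\left(P,Y \right)} = \left(Y + P Y\right)^{2}$
$L{\left(g \right)} = -448$ ($L{\left(g \right)} = - 7 \left(-3 - 5\right)^{2} = - 7 \left(-8\right)^{2} = \left(-7\right) 64 = -448$)
$A{\left(p \right)} = -4 - 2 p - 2 \left(1 + p\right)^{2}$ ($A{\left(p \right)} = - 2 \left(\left(\left(-1\right)^{2} \left(1 + p\right)^{2} + p\right) + 2\right) = - 2 \left(\left(1 \left(1 + p\right)^{2} + p\right) + 2\right) = - 2 \left(\left(\left(1 + p\right)^{2} + p\right) + 2\right) = - 2 \left(\left(p + \left(1 + p\right)^{2}\right) + 2\right) = - 2 \left(2 + p + \left(1 + p\right)^{2}\right) = -4 - 2 p - 2 \left(1 + p\right)^{2}$)
$A^{2}{\left(I{\left(L{\left(3 \right)} \right)} \right)} = \left(-4 - -896 - 2 \left(1 - 448\right)^{2}\right)^{2} = \left(-4 + 896 - 2 \left(-447\right)^{2}\right)^{2} = \left(-4 + 896 - 399618\right)^{2} = \left(-398726\right)^{2} = 158982423076$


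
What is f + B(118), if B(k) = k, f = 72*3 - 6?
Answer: 328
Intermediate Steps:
f = 210 (f = 216 - 6 = 210)
f + B(118) = 210 + 118 = 328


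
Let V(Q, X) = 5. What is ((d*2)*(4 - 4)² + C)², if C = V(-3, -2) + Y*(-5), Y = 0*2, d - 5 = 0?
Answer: 25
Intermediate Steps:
d = 5 (d = 5 + 0 = 5)
Y = 0
C = 5 (C = 5 + 0*(-5) = 5 + 0 = 5)
((d*2)*(4 - 4)² + C)² = ((5*2)*(4 - 4)² + 5)² = (10*0² + 5)² = (10*0 + 5)² = (0 + 5)² = 5² = 25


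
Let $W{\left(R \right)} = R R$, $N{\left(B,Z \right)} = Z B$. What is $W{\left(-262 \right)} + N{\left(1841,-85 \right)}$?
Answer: $-87841$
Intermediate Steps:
$N{\left(B,Z \right)} = B Z$
$W{\left(R \right)} = R^{2}$
$W{\left(-262 \right)} + N{\left(1841,-85 \right)} = \left(-262\right)^{2} + 1841 \left(-85\right) = 68644 - 156485 = -87841$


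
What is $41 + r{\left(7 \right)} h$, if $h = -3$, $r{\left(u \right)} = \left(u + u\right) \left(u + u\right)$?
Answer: $-547$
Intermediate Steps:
$r{\left(u \right)} = 4 u^{2}$ ($r{\left(u \right)} = 2 u 2 u = 4 u^{2}$)
$41 + r{\left(7 \right)} h = 41 + 4 \cdot 7^{2} \left(-3\right) = 41 + 4 \cdot 49 \left(-3\right) = 41 + 196 \left(-3\right) = 41 - 588 = -547$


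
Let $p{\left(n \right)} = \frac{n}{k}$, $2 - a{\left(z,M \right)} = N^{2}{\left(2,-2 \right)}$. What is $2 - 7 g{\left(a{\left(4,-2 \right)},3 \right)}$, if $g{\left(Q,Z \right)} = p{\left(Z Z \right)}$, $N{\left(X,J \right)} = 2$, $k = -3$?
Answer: $23$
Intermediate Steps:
$a{\left(z,M \right)} = -2$ ($a{\left(z,M \right)} = 2 - 2^{2} = 2 - 4 = -2$)
$p{\left(n \right)} = - \frac{n}{3}$ ($p{\left(n \right)} = \frac{n}{-3} = n \left(- \frac{1}{3}\right) = - \frac{n}{3}$)
$g{\left(Q,Z \right)} = - \frac{Z^{2}}{3}$ ($g{\left(Q,Z \right)} = - \frac{Z Z}{3} = - \frac{Z^{2}}{3}$)
$2 - 7 g{\left(a{\left(4,-2 \right)},3 \right)} = 2 - 7 \left(- \frac{3^{2}}{3}\right) = 2 - 7 \left(\left(- \frac{1}{3}\right) 9\right) = 2 - -21 = 2 + 21 = 23$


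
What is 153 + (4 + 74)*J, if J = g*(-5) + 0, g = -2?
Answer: 933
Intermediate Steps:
J = 10 (J = -2*(-5) + 0 = 10 + 0 = 10)
153 + (4 + 74)*J = 153 + (4 + 74)*10 = 153 + 78*10 = 153 + 780 = 933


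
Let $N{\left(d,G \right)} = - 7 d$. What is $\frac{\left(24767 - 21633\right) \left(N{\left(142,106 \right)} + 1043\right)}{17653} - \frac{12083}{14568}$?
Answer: $\frac{2023848289}{257168904} \approx 7.8697$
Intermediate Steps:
$\frac{\left(24767 - 21633\right) \left(N{\left(142,106 \right)} + 1043\right)}{17653} - \frac{12083}{14568} = \frac{\left(24767 - 21633\right) \left(\left(-7\right) 142 + 1043\right)}{17653} - \frac{12083}{14568} = 3134 \left(-994 + 1043\right) \frac{1}{17653} - \frac{12083}{14568} = 3134 \cdot 49 \cdot \frac{1}{17653} - \frac{12083}{14568} = 153566 \cdot \frac{1}{17653} - \frac{12083}{14568} = \frac{153566}{17653} - \frac{12083}{14568} = \frac{2023848289}{257168904}$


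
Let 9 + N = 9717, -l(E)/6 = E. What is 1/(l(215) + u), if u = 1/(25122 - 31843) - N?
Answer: -6721/73917559 ≈ -9.0926e-5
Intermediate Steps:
l(E) = -6*E
N = 9708 (N = -9 + 9717 = 9708)
u = -65247469/6721 (u = 1/(25122 - 31843) - 1*9708 = 1/(-6721) - 9708 = -1/6721 - 9708 = -65247469/6721 ≈ -9708.0)
1/(l(215) + u) = 1/(-6*215 - 65247469/6721) = 1/(-1290 - 65247469/6721) = 1/(-73917559/6721) = -6721/73917559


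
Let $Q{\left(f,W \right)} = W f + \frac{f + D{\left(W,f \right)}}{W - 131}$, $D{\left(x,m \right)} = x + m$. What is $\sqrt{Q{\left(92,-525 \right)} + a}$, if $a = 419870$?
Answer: $\frac{\sqrt{9993760701}}{164} \approx 609.57$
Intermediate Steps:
$D{\left(x,m \right)} = m + x$
$Q{\left(f,W \right)} = W f + \frac{W + 2 f}{-131 + W}$ ($Q{\left(f,W \right)} = W f + \frac{f + \left(f + W\right)}{W - 131} = W f + \frac{f + \left(W + f\right)}{W - 131} = W f + \frac{W + 2 f}{-131 + W}$)
$\sqrt{Q{\left(92,-525 \right)} + a} = \sqrt{\frac{-525 + 2 \cdot 92 + 92 \left(-525\right)^{2} - \left(-68775\right) 92}{-131 - 525} + 419870} = \sqrt{\frac{-525 + 184 + 92 \cdot 275625 + 6327300}{-656} + 419870} = \sqrt{- \frac{-525 + 184 + 25357500 + 6327300}{656} + 419870} = \sqrt{\left(- \frac{1}{656}\right) 31684459 + 419870} = \sqrt{- \frac{31684459}{656} + 419870} = \sqrt{\frac{243750261}{656}} = \frac{\sqrt{9993760701}}{164}$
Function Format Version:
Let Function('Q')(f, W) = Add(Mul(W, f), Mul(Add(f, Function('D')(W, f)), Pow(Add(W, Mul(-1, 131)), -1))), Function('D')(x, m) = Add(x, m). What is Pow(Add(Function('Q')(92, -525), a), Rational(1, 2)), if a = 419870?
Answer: Mul(Rational(1, 164), Pow(9993760701, Rational(1, 2))) ≈ 609.57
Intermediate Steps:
Function('D')(x, m) = Add(m, x)
Function('Q')(f, W) = Add(Mul(W, f), Mul(Pow(Add(-131, W), -1), Add(W, Mul(2, f)))) (Function('Q')(f, W) = Add(Mul(W, f), Mul(Add(f, Add(f, W)), Pow(Add(W, Mul(-1, 131)), -1))) = Add(Mul(W, f), Mul(Add(f, Add(W, f)), Pow(Add(W, -131), -1))) = Add(Mul(W, f), Mul(Add(W, Mul(2, f)), Pow(Add(-131, W), -1))) = Add(Mul(W, f), Mul(Pow(Add(-131, W), -1), Add(W, Mul(2, f)))))
Pow(Add(Function('Q')(92, -525), a), Rational(1, 2)) = Pow(Add(Mul(Pow(Add(-131, -525), -1), Add(-525, Mul(2, 92), Mul(92, Pow(-525, 2)), Mul(-131, -525, 92))), 419870), Rational(1, 2)) = Pow(Add(Mul(Pow(-656, -1), Add(-525, 184, Mul(92, 275625), 6327300)), 419870), Rational(1, 2)) = Pow(Add(Mul(Rational(-1, 656), Add(-525, 184, 25357500, 6327300)), 419870), Rational(1, 2)) = Pow(Add(Mul(Rational(-1, 656), 31684459), 419870), Rational(1, 2)) = Pow(Add(Rational(-31684459, 656), 419870), Rational(1, 2)) = Pow(Rational(243750261, 656), Rational(1, 2)) = Mul(Rational(1, 164), Pow(9993760701, Rational(1, 2)))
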